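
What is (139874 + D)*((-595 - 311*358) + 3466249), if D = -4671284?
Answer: -15199781065560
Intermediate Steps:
(139874 + D)*((-595 - 311*358) + 3466249) = (139874 - 4671284)*((-595 - 311*358) + 3466249) = -4531410*((-595 - 111338) + 3466249) = -4531410*(-111933 + 3466249) = -4531410*3354316 = -15199781065560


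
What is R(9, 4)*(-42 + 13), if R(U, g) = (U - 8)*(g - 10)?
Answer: 174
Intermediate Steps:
R(U, g) = (-10 + g)*(-8 + U) (R(U, g) = (-8 + U)*(-10 + g) = (-10 + g)*(-8 + U))
R(9, 4)*(-42 + 13) = (80 - 10*9 - 8*4 + 9*4)*(-42 + 13) = (80 - 90 - 32 + 36)*(-29) = -6*(-29) = 174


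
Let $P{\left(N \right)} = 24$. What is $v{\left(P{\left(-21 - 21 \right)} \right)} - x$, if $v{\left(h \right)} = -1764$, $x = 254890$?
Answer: $-256654$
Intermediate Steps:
$v{\left(P{\left(-21 - 21 \right)} \right)} - x = -1764 - 254890 = -256654$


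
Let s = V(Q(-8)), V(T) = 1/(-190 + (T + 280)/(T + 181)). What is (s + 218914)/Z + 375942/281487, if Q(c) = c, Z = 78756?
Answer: 991295745879403/240886074008952 ≈ 4.1152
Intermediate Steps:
V(T) = 1/(-190 + (280 + T)/(181 + T))
s = -173/32598 (s = (-181 - 1*(-8))/(9*(3790 + 21*(-8))) = (-181 + 8)/(9*(3790 - 168)) = (⅑)*(-173)/3622 = (⅑)*(1/3622)*(-173) = -173/32598 ≈ -0.0053071)
(s + 218914)/Z + 375942/281487 = (-173/32598 + 218914)/78756 + 375942/281487 = (7136158399/32598)*(1/78756) + 375942*(1/281487) = 7136158399/2567288088 + 125314/93829 = 991295745879403/240886074008952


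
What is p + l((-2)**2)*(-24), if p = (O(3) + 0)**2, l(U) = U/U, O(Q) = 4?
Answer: -8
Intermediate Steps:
l(U) = 1
p = 16 (p = (4 + 0)**2 = 4**2 = 16)
p + l((-2)**2)*(-24) = 16 + 1*(-24) = 16 - 24 = -8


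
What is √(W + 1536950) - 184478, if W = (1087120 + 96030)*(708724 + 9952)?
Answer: -184478 + 5*√34012121854 ≈ 7.3764e+5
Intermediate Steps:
W = 850301509400 (W = 1183150*718676 = 850301509400)
√(W + 1536950) - 184478 = √(850301509400 + 1536950) - 184478 = √850303046350 - 184478 = 5*√34012121854 - 184478 = -184478 + 5*√34012121854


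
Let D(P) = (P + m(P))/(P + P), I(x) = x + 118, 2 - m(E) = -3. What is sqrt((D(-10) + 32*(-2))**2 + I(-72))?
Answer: sqrt(65761)/4 ≈ 64.110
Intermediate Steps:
m(E) = 5 (m(E) = 2 - 1*(-3) = 2 + 3 = 5)
I(x) = 118 + x
D(P) = (5 + P)/(2*P) (D(P) = (P + 5)/(P + P) = (5 + P)/((2*P)) = (5 + P)*(1/(2*P)) = (5 + P)/(2*P))
sqrt((D(-10) + 32*(-2))**2 + I(-72)) = sqrt(((1/2)*(5 - 10)/(-10) + 32*(-2))**2 + (118 - 72)) = sqrt(((1/2)*(-1/10)*(-5) - 64)**2 + 46) = sqrt((1/4 - 64)**2 + 46) = sqrt((-255/4)**2 + 46) = sqrt(65025/16 + 46) = sqrt(65761/16) = sqrt(65761)/4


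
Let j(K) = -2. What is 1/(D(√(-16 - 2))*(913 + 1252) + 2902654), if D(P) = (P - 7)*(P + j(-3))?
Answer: 1446997/4191017623043 + 58455*I*√2/8382035246086 ≈ 3.4526e-7 + 9.8625e-9*I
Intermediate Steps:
D(P) = (-7 + P)*(-2 + P) (D(P) = (P - 7)*(P - 2) = (-7 + P)*(-2 + P))
1/(D(√(-16 - 2))*(913 + 1252) + 2902654) = 1/((14 + (√(-16 - 2))² - 9*√(-16 - 2))*(913 + 1252) + 2902654) = 1/((14 + (√(-18))² - 27*I*√2)*2165 + 2902654) = 1/((14 + (3*I*√2)² - 27*I*√2)*2165 + 2902654) = 1/((14 - 18 - 27*I*√2)*2165 + 2902654) = 1/((-4 - 27*I*√2)*2165 + 2902654) = 1/((-8660 - 58455*I*√2) + 2902654) = 1/(2893994 - 58455*I*√2)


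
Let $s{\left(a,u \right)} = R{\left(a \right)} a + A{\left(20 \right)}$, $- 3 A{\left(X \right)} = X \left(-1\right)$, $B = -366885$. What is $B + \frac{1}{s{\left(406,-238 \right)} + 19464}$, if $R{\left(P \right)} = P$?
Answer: $- \frac{202858054197}{552920} \approx -3.6689 \cdot 10^{5}$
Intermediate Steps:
$A{\left(X \right)} = \frac{X}{3}$ ($A{\left(X \right)} = - \frac{X \left(-1\right)}{3} = - \frac{\left(-1\right) X}{3} = \frac{X}{3}$)
$s{\left(a,u \right)} = \frac{20}{3} + a^{2}$ ($s{\left(a,u \right)} = a a + \frac{1}{3} \cdot 20 = a^{2} + \frac{20}{3} = \frac{20}{3} + a^{2}$)
$B + \frac{1}{s{\left(406,-238 \right)} + 19464} = -366885 + \frac{1}{\left(\frac{20}{3} + 406^{2}\right) + 19464} = -366885 + \frac{1}{\left(\frac{20}{3} + 164836\right) + 19464} = -366885 + \frac{1}{\frac{494528}{3} + 19464} = -366885 + \frac{1}{\frac{552920}{3}} = -366885 + \frac{3}{552920} = - \frac{202858054197}{552920}$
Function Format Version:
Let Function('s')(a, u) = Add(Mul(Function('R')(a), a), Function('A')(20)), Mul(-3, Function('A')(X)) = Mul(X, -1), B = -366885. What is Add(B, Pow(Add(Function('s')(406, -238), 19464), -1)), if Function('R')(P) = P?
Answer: Rational(-202858054197, 552920) ≈ -3.6689e+5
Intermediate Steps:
Function('A')(X) = Mul(Rational(1, 3), X) (Function('A')(X) = Mul(Rational(-1, 3), Mul(X, -1)) = Mul(Rational(-1, 3), Mul(-1, X)) = Mul(Rational(1, 3), X))
Function('s')(a, u) = Add(Rational(20, 3), Pow(a, 2)) (Function('s')(a, u) = Add(Mul(a, a), Mul(Rational(1, 3), 20)) = Add(Pow(a, 2), Rational(20, 3)) = Add(Rational(20, 3), Pow(a, 2)))
Add(B, Pow(Add(Function('s')(406, -238), 19464), -1)) = Add(-366885, Pow(Add(Add(Rational(20, 3), Pow(406, 2)), 19464), -1)) = Add(-366885, Pow(Add(Add(Rational(20, 3), 164836), 19464), -1)) = Add(-366885, Pow(Add(Rational(494528, 3), 19464), -1)) = Add(-366885, Pow(Rational(552920, 3), -1)) = Add(-366885, Rational(3, 552920)) = Rational(-202858054197, 552920)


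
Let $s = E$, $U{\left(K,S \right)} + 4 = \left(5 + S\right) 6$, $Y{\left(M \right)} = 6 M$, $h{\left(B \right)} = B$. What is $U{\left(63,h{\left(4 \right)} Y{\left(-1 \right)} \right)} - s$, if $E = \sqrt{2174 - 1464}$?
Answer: $-118 - \sqrt{710} \approx -144.65$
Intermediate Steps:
$U{\left(K,S \right)} = 26 + 6 S$ ($U{\left(K,S \right)} = -4 + \left(5 + S\right) 6 = -4 + \left(30 + 6 S\right) = 26 + 6 S$)
$E = \sqrt{710} \approx 26.646$
$s = \sqrt{710} \approx 26.646$
$U{\left(63,h{\left(4 \right)} Y{\left(-1 \right)} \right)} - s = \left(26 + 6 \cdot 4 \cdot 6 \left(-1\right)\right) - \sqrt{710} = \left(26 + 6 \cdot 4 \left(-6\right)\right) - \sqrt{710} = \left(26 + 6 \left(-24\right)\right) - \sqrt{710} = \left(26 - 144\right) - \sqrt{710} = -118 - \sqrt{710}$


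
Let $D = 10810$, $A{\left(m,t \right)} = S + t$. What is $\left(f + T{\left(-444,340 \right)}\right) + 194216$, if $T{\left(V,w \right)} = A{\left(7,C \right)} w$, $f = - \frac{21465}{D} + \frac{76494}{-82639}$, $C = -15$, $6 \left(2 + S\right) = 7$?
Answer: $\frac{4400526007313}{23304198} \approx 1.8883 \cdot 10^{5}$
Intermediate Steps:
$S = - \frac{5}{6}$ ($S = -2 + \frac{1}{6} \cdot 7 = -2 + \frac{7}{6} = - \frac{5}{6} \approx -0.83333$)
$A{\left(m,t \right)} = - \frac{5}{6} + t$
$f = - \frac{22615185}{7768066}$ ($f = - \frac{21465}{10810} + \frac{76494}{-82639} = \left(-21465\right) \frac{1}{10810} + 76494 \left(- \frac{1}{82639}\right) = - \frac{4293}{2162} - \frac{76494}{82639} = - \frac{22615185}{7768066} \approx -2.9113$)
$T{\left(V,w \right)} = - \frac{95 w}{6}$ ($T{\left(V,w \right)} = \left(- \frac{5}{6} - 15\right) w = - \frac{95 w}{6}$)
$\left(f + T{\left(-444,340 \right)}\right) + 194216 = \left(- \frac{22615185}{7768066} - \frac{16150}{3}\right) + 194216 = - \frac{125522111455}{23304198} + 194216 = \frac{4400526007313}{23304198}$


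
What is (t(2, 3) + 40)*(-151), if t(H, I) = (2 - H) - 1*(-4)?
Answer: -6644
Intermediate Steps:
t(H, I) = 6 - H (t(H, I) = (2 - H) + 4 = 6 - H)
(t(2, 3) + 40)*(-151) = ((6 - 1*2) + 40)*(-151) = ((6 - 2) + 40)*(-151) = (4 + 40)*(-151) = 44*(-151) = -6644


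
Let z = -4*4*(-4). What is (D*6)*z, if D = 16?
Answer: 6144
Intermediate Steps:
z = 64 (z = -16*(-4) = 64)
(D*6)*z = (16*6)*64 = 96*64 = 6144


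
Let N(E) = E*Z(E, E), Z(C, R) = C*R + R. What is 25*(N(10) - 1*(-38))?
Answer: 28450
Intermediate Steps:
Z(C, R) = R + C*R
N(E) = E²*(1 + E) (N(E) = E*(E*(1 + E)) = E²*(1 + E))
25*(N(10) - 1*(-38)) = 25*(10²*(1 + 10) - 1*(-38)) = 25*(100*11 + 38) = 25*(1100 + 38) = 25*1138 = 28450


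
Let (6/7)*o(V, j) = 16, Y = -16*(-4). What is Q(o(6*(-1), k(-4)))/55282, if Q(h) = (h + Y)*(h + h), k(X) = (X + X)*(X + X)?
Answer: 13888/248769 ≈ 0.055827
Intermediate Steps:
k(X) = 4*X² (k(X) = (2*X)*(2*X) = 4*X²)
Y = 64
o(V, j) = 56/3 (o(V, j) = (7/6)*16 = 56/3)
Q(h) = 2*h*(64 + h) (Q(h) = (h + 64)*(h + h) = (64 + h)*(2*h) = 2*h*(64 + h))
Q(o(6*(-1), k(-4)))/55282 = (2*(56/3)*(64 + 56/3))/55282 = (2*(56/3)*(248/3))*(1/55282) = (27776/9)*(1/55282) = 13888/248769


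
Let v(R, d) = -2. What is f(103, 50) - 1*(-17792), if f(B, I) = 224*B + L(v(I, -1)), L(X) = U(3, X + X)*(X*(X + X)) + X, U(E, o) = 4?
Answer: 40894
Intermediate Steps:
L(X) = X + 8*X² (L(X) = 4*(X*(X + X)) + X = 4*(X*(2*X)) + X = 4*(2*X²) + X = 8*X² + X = X + 8*X²)
f(B, I) = 30 + 224*B (f(B, I) = 224*B - 2*(1 + 8*(-2)) = 224*B - 2*(1 - 16) = 224*B - 2*(-15) = 224*B + 30 = 30 + 224*B)
f(103, 50) - 1*(-17792) = (30 + 224*103) - 1*(-17792) = (30 + 23072) + 17792 = 23102 + 17792 = 40894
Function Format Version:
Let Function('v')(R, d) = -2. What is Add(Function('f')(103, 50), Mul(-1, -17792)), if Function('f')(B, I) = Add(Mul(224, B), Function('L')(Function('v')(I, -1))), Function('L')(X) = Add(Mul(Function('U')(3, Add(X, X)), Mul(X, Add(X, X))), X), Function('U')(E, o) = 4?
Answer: 40894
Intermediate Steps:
Function('L')(X) = Add(X, Mul(8, Pow(X, 2))) (Function('L')(X) = Add(Mul(4, Mul(X, Add(X, X))), X) = Add(Mul(4, Mul(X, Mul(2, X))), X) = Add(Mul(4, Mul(2, Pow(X, 2))), X) = Add(Mul(8, Pow(X, 2)), X) = Add(X, Mul(8, Pow(X, 2))))
Function('f')(B, I) = Add(30, Mul(224, B)) (Function('f')(B, I) = Add(Mul(224, B), Mul(-2, Add(1, Mul(8, -2)))) = Add(Mul(224, B), Mul(-2, Add(1, -16))) = Add(Mul(224, B), Mul(-2, -15)) = Add(Mul(224, B), 30) = Add(30, Mul(224, B)))
Add(Function('f')(103, 50), Mul(-1, -17792)) = Add(Add(30, Mul(224, 103)), Mul(-1, -17792)) = Add(Add(30, 23072), 17792) = Add(23102, 17792) = 40894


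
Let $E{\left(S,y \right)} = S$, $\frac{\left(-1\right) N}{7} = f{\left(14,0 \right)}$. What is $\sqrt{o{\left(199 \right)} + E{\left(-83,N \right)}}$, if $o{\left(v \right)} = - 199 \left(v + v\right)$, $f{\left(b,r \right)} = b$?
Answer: $i \sqrt{79285} \approx 281.58 i$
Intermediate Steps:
$N = -98$ ($N = \left(-7\right) 14 = -98$)
$o{\left(v \right)} = - 398 v$ ($o{\left(v \right)} = - 199 \cdot 2 v = - 398 v$)
$\sqrt{o{\left(199 \right)} + E{\left(-83,N \right)}} = \sqrt{\left(-398\right) 199 - 83} = \sqrt{-79202 - 83} = \sqrt{-79285} = i \sqrt{79285}$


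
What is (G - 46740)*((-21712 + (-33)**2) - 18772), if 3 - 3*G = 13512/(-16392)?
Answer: 3772766492960/2049 ≈ 1.8413e+9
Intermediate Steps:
G = 2612/2049 (G = 1 - 4504/(-16392) = 1 - 4504*(-1)/16392 = 1 - 1/3*(-563/683) = 1 + 563/2049 = 2612/2049 ≈ 1.2748)
(G - 46740)*((-21712 + (-33)**2) - 18772) = (2612/2049 - 46740)*((-21712 + (-33)**2) - 18772) = -95767648*((-21712 + 1089) - 18772)/2049 = -95767648*(-20623 - 18772)/2049 = -95767648/2049*(-39395) = 3772766492960/2049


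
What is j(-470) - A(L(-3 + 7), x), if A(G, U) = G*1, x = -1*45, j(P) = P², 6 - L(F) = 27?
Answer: 220921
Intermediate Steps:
L(F) = -21 (L(F) = 6 - 1*27 = 6 - 27 = -21)
x = -45
A(G, U) = G
j(-470) - A(L(-3 + 7), x) = (-470)² - 1*(-21) = 220900 + 21 = 220921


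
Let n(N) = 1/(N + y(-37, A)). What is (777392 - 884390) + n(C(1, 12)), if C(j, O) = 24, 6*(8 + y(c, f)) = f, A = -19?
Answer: -8238840/77 ≈ -1.0700e+5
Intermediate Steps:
y(c, f) = -8 + f/6
n(N) = 1/(-67/6 + N) (n(N) = 1/(N + (-8 + (⅙)*(-19))) = 1/(N + (-8 - 19/6)) = 1/(N - 67/6) = 1/(-67/6 + N))
(777392 - 884390) + n(C(1, 12)) = (777392 - 884390) + 6/(-67 + 6*24) = -106998 + 6/(-67 + 144) = -106998 + 6/77 = -8238840/77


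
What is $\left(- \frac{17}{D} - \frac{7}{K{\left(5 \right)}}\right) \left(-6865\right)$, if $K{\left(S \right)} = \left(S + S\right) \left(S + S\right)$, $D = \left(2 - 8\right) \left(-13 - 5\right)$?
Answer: $\frac{421511}{270} \approx 1561.2$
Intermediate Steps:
$D = 108$ ($D = \left(-6\right) \left(-18\right) = 108$)
$K{\left(S \right)} = 4 S^{2}$ ($K{\left(S \right)} = 2 S 2 S = 4 S^{2}$)
$\left(- \frac{17}{D} - \frac{7}{K{\left(5 \right)}}\right) \left(-6865\right) = \left(- \frac{17}{108} - \frac{7}{4 \cdot 5^{2}}\right) \left(-6865\right) = \left(\left(-17\right) \frac{1}{108} - \frac{7}{4 \cdot 25}\right) \left(-6865\right) = \left(- \frac{17}{108} - \frac{7}{100}\right) \left(-6865\right) = \left(- \frac{307}{1350}\right) \left(-6865\right) = \frac{421511}{270}$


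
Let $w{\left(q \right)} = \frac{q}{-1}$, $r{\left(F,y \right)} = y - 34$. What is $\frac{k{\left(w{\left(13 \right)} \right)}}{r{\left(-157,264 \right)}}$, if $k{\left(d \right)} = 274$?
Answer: $\frac{137}{115} \approx 1.1913$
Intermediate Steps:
$r{\left(F,y \right)} = -34 + y$ ($r{\left(F,y \right)} = y - 34 = -34 + y$)
$w{\left(q \right)} = - q$ ($w{\left(q \right)} = q \left(-1\right) = - q$)
$\frac{k{\left(w{\left(13 \right)} \right)}}{r{\left(-157,264 \right)}} = \frac{274}{-34 + 264} = \frac{274}{230} = 274 \cdot \frac{1}{230} = \frac{137}{115}$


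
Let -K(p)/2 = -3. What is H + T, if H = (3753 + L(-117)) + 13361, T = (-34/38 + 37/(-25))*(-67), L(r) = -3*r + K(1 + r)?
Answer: 8374301/475 ≈ 17630.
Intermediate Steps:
K(p) = 6 (K(p) = -2*(-3) = 6)
L(r) = 6 - 3*r (L(r) = -3*r + 6 = 6 - 3*r)
T = 75576/475 (T = (-34*1/38 + 37*(-1/25))*(-67) = (-17/19 - 37/25)*(-67) = -1128/475*(-67) = 75576/475 ≈ 159.11)
H = 17471 (H = (3753 + (6 - 3*(-117))) + 13361 = (3753 + (6 + 351)) + 13361 = (3753 + 357) + 13361 = 4110 + 13361 = 17471)
H + T = 17471 + 75576/475 = 8374301/475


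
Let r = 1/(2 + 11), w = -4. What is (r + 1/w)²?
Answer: 81/2704 ≈ 0.029956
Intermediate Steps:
r = 1/13 ≈ 0.076923
(r + 1/w)² = (1/13 + 1/(-4))² = (1/13 - ¼)² = (-9/52)² = 81/2704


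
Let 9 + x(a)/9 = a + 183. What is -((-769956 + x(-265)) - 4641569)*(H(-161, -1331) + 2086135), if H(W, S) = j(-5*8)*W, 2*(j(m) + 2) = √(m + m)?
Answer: 11292623025208 - 1742774768*I*√5 ≈ 1.1293e+13 - 3.897e+9*I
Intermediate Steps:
x(a) = 1566 + 9*a (x(a) = -81 + 9*(a + 183) = -81 + 9*(183 + a) = -81 + (1647 + 9*a) = 1566 + 9*a)
j(m) = -2 + √2*√m/2 (j(m) = -2 + √(m + m)/2 = -2 + √(2*m)/2 = -2 + (√2*√m)/2 = -2 + √2*√m/2)
H(W, S) = W*(-2 + 2*I*√5) (H(W, S) = (-2 + √2*√(-5*8)/2)*W = (-2 + √2*√(-40)/2)*W = (-2 + √2*(2*I*√10)/2)*W = (-2 + 2*I*√5)*W = W*(-2 + 2*I*√5))
-((-769956 + x(-265)) - 4641569)*(H(-161, -1331) + 2086135) = -((-769956 + (1566 + 9*(-265))) - 4641569)*(2*(-161)*(-1 + I*√5) + 2086135) = -((-769956 + (1566 - 2385)) - 4641569)*((322 - 322*I*√5) + 2086135) = -((-769956 - 819) - 4641569)*(2086457 - 322*I*√5) = -(-770775 - 4641569)*(2086457 - 322*I*√5) = -(-5412344)*(2086457 - 322*I*√5) = -(-11292623025208 + 1742774768*I*√5) = 11292623025208 - 1742774768*I*√5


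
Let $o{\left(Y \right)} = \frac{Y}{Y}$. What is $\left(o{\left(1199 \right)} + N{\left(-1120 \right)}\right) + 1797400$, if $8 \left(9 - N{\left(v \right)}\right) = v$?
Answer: $1797550$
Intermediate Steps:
$o{\left(Y \right)} = 1$
$N{\left(v \right)} = 9 - \frac{v}{8}$
$\left(o{\left(1199 \right)} + N{\left(-1120 \right)}\right) + 1797400 = \left(1 + \left(9 - -140\right)\right) + 1797400 = \left(1 + \left(9 + 140\right)\right) + 1797400 = \left(1 + 149\right) + 1797400 = 150 + 1797400 = 1797550$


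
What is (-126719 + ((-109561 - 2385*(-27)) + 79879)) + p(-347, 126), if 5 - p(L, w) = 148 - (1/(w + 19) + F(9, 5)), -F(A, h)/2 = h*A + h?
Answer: -13376104/145 ≈ -92249.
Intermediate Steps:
F(A, h) = -2*h - 2*A*h (F(A, h) = -2*(h*A + h) = -2*(A*h + h) = -2*(h + A*h) = -2*h - 2*A*h)
p(L, w) = -243 + 1/(19 + w) (p(L, w) = 5 - (148 - (1/(w + 19) - 2*5*(1 + 9))) = 5 - (148 - (1/(19 + w) - 2*5*10)) = 5 - (148 - (1/(19 + w) - 100)) = 5 - (148 - (-100 + 1/(19 + w))) = 5 - (148 + (100 - 1/(19 + w))) = 5 - (248 - 1/(19 + w)) = 5 + (-248 + 1/(19 + w)) = -243 + 1/(19 + w))
(-126719 + ((-109561 - 2385*(-27)) + 79879)) + p(-347, 126) = (-126719 + ((-109561 - 2385*(-27)) + 79879)) + (-4616 - 243*126)/(19 + 126) = (-126719 + ((-109561 + 64395) + 79879)) + (-4616 - 30618)/145 = (-126719 + (-45166 + 79879)) + (1/145)*(-35234) = (-126719 + 34713) - 35234/145 = -92006 - 35234/145 = -13376104/145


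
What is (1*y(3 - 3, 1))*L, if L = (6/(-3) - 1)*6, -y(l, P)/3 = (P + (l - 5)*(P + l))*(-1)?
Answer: 216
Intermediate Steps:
y(l, P) = 3*P + 3*(-5 + l)*(P + l) (y(l, P) = -3*(P + (l - 5)*(P + l))*(-1) = -3*(P + (-5 + l)*(P + l))*(-1) = -3*(-P - (-5 + l)*(P + l)) = 3*P + 3*(-5 + l)*(P + l))
L = -18 (L = (6*(-⅓) - 1)*6 = (-2 - 1)*6 = -3*6 = -18)
(1*y(3 - 3, 1))*L = (1*(-15*(3 - 3) - 12*1 + 3*(3 - 3)² + 3*1*(3 - 3)))*(-18) = (1*(-15*0 - 12 + 3*0² + 3*1*0))*(-18) = (1*(0 - 12 + 3*0 + 0))*(-18) = (1*(0 - 12 + 0 + 0))*(-18) = (1*(-12))*(-18) = -12*(-18) = 216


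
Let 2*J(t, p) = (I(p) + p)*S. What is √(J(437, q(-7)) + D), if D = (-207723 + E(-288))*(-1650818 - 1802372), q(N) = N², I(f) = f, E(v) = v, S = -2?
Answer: 4*√44893844062 ≈ 8.4753e+5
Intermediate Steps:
D = 718301505090 (D = (-207723 - 288)*(-1650818 - 1802372) = -208011*(-3453190) = 718301505090)
J(t, p) = -2*p (J(t, p) = ((p + p)*(-2))/2 = ((2*p)*(-2))/2 = (-4*p)/2 = -2*p)
√(J(437, q(-7)) + D) = √(-2*(-7)² + 718301505090) = √(-2*49 + 718301505090) = √(-98 + 718301505090) = √718301504992 = 4*√44893844062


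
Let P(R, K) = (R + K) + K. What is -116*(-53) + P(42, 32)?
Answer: 6254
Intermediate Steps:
P(R, K) = R + 2*K (P(R, K) = (K + R) + K = R + 2*K)
-116*(-53) + P(42, 32) = -116*(-53) + (42 + 2*32) = 6148 + (42 + 64) = 6148 + 106 = 6254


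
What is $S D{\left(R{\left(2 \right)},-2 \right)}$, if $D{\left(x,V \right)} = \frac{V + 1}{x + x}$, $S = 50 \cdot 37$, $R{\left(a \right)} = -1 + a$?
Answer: $-925$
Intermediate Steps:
$S = 1850$
$D{\left(x,V \right)} = \frac{1 + V}{2 x}$
$S D{\left(R{\left(2 \right)},-2 \right)} = 1850 \frac{1 - 2}{2 \left(-1 + 2\right)} = 1850 \cdot \frac{1}{2} \cdot 1^{-1} \left(-1\right) = 1850 \cdot \frac{1}{2} \cdot 1 \left(-1\right) = 1850 \left(- \frac{1}{2}\right) = -925$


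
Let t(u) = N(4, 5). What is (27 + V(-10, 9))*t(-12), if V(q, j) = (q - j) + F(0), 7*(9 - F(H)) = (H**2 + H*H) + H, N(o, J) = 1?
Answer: 17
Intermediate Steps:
F(H) = 9 - 2*H**2/7 - H/7 (F(H) = 9 - ((H**2 + H*H) + H)/7 = 9 - ((H**2 + H**2) + H)/7 = 9 - (2*H**2 + H)/7 = 9 - (H + 2*H**2)/7 = 9 + (-2*H**2/7 - H/7) = 9 - 2*H**2/7 - H/7)
V(q, j) = 9 + q - j (V(q, j) = (q - j) + (9 - 2/7*0**2 - 1/7*0) = (q - j) + (9 - 2/7*0 + 0) = (q - j) + (9 + 0 + 0) = (q - j) + 9 = 9 + q - j)
t(u) = 1
(27 + V(-10, 9))*t(-12) = (27 + (9 - 10 - 1*9))*1 = (27 + (9 - 10 - 9))*1 = (27 - 10)*1 = 17*1 = 17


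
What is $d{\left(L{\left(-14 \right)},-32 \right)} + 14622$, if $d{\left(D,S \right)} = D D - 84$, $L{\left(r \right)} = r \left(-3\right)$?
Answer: $16302$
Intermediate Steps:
$L{\left(r \right)} = - 3 r$
$d{\left(D,S \right)} = -84 + D^{2}$ ($d{\left(D,S \right)} = D^{2} - 84 = -84 + D^{2}$)
$d{\left(L{\left(-14 \right)},-32 \right)} + 14622 = \left(-84 + \left(\left(-3\right) \left(-14\right)\right)^{2}\right) + 14622 = \left(-84 + 42^{2}\right) + 14622 = \left(-84 + 1764\right) + 14622 = 1680 + 14622 = 16302$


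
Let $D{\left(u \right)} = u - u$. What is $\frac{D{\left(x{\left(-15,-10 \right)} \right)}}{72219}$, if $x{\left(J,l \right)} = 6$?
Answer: $0$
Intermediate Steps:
$D{\left(u \right)} = 0$
$\frac{D{\left(x{\left(-15,-10 \right)} \right)}}{72219} = \frac{0}{72219} = 0 \cdot \frac{1}{72219} = 0$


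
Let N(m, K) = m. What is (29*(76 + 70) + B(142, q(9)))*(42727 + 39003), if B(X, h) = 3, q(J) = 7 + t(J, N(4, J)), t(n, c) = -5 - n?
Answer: 346290010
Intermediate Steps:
q(J) = 2 - J (q(J) = 7 + (-5 - J) = 2 - J)
(29*(76 + 70) + B(142, q(9)))*(42727 + 39003) = (29*(76 + 70) + 3)*(42727 + 39003) = (29*146 + 3)*81730 = (4234 + 3)*81730 = 4237*81730 = 346290010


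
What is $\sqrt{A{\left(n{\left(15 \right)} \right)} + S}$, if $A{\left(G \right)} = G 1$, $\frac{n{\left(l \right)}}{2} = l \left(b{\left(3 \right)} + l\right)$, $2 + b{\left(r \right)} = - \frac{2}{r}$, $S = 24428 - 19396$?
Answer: $\sqrt{5402} \approx 73.498$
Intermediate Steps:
$S = 5032$ ($S = 24428 - 19396 = 5032$)
$b{\left(r \right)} = -2 - \frac{2}{r}$
$n{\left(l \right)} = 2 l \left(- \frac{8}{3} + l\right)$ ($n{\left(l \right)} = 2 l \left(\left(-2 - \frac{2}{3}\right) + l\right) = 2 l \left(- \frac{8}{3} + l\right)$)
$A{\left(G \right)} = G$
$\sqrt{A{\left(n{\left(15 \right)} \right)} + S} = \sqrt{\frac{2}{3} \cdot 15 \left(-8 + 3 \cdot 15\right) + 5032} = \sqrt{\frac{2}{3} \cdot 15 \left(-8 + 45\right) + 5032} = \sqrt{\frac{2}{3} \cdot 15 \cdot 37 + 5032} = \sqrt{370 + 5032} = \sqrt{5402}$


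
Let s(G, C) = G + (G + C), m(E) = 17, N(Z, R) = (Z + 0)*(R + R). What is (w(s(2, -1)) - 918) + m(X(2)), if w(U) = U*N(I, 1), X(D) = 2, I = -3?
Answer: -919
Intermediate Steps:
N(Z, R) = 2*R*Z (N(Z, R) = Z*(2*R) = 2*R*Z)
s(G, C) = C + 2*G (s(G, C) = G + (C + G) = C + 2*G)
w(U) = -6*U (w(U) = U*(2*1*(-3)) = U*(-6) = -6*U)
(w(s(2, -1)) - 918) + m(X(2)) = (-6*(-1 + 2*2) - 918) + 17 = (-6*(-1 + 4) - 918) + 17 = (-6*3 - 918) + 17 = (-18 - 918) + 17 = -936 + 17 = -919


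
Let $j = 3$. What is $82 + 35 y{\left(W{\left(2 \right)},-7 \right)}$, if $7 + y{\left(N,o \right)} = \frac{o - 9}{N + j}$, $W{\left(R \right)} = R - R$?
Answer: $- \frac{1049}{3} \approx -349.67$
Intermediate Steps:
$W{\left(R \right)} = 0$
$y{\left(N,o \right)} = -7 + \frac{-9 + o}{3 + N}$ ($y{\left(N,o \right)} = -7 + \frac{o - 9}{N + 3} = -7 + \frac{-9 + o}{3 + N}$)
$82 + 35 y{\left(W{\left(2 \right)},-7 \right)} = 82 + 35 \frac{-30 - 7 - 0}{3 + 0} = 82 + 35 \frac{-30 - 7 + 0}{3} = 82 + 35 \cdot \frac{1}{3} \left(-37\right) = 82 + 35 \left(- \frac{37}{3}\right) = 82 - \frac{1295}{3} = - \frac{1049}{3}$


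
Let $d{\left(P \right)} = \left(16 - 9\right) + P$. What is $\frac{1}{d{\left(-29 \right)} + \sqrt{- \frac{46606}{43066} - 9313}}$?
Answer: $- \frac{236863}{105491052} - \frac{i \sqrt{1079665330589}}{105491052} \approx -0.0022453 - 0.0098498 i$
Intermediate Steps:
$d{\left(P \right)} = 7 + P$
$\frac{1}{d{\left(-29 \right)} + \sqrt{- \frac{46606}{43066} - 9313}} = \frac{1}{\left(7 - 29\right) + \sqrt{- \frac{46606}{43066} - 9313}} = \frac{1}{-22 + \sqrt{\left(-46606\right) \frac{1}{43066} - 9313}} = \frac{1}{-22 + \sqrt{- \frac{23303}{21533} - 9313}} = \frac{1}{-22 + \sqrt{- \frac{200560132}{21533}}} = \frac{1}{-22 + \frac{2 i \sqrt{1079665330589}}{21533}}$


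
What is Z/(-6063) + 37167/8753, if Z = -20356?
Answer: 403519589/53069439 ≈ 7.6036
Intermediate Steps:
Z/(-6063) + 37167/8753 = -20356/(-6063) + 37167/8753 = -20356*(-1/6063) + 37167*(1/8753) = 20356/6063 + 37167/8753 = 403519589/53069439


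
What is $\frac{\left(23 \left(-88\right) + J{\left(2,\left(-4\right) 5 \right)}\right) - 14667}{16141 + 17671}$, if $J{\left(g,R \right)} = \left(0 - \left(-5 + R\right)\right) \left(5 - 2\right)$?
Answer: $- \frac{4154}{8453} \approx -0.49142$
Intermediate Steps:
$J{\left(g,R \right)} = 15 - 3 R$ ($J{\left(g,R \right)} = \left(5 - R\right) 3 = 15 - 3 R$)
$\frac{\left(23 \left(-88\right) + J{\left(2,\left(-4\right) 5 \right)}\right) - 14667}{16141 + 17671} = \frac{\left(23 \left(-88\right) - \left(-15 + 3 \left(\left(-4\right) 5\right)\right)\right) - 14667}{16141 + 17671} = \frac{\left(-2024 + \left(15 - -60\right)\right) - 14667}{33812} = \left(\left(-2024 + \left(15 + 60\right)\right) - 14667\right) \frac{1}{33812} = \left(\left(-2024 + 75\right) - 14667\right) \frac{1}{33812} = \left(-1949 - 14667\right) \frac{1}{33812} = \left(-16616\right) \frac{1}{33812} = - \frac{4154}{8453}$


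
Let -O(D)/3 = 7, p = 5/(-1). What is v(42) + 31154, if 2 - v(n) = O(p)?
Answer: 31177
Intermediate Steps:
p = -5 (p = 5*(-1) = -5)
O(D) = -21 (O(D) = -3*7 = -21)
v(n) = 23 (v(n) = 2 - 1*(-21) = 2 + 21 = 23)
v(42) + 31154 = 23 + 31154 = 31177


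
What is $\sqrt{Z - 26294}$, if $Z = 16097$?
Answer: $3 i \sqrt{1133} \approx 100.98 i$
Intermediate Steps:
$\sqrt{Z - 26294} = \sqrt{16097 - 26294} = \sqrt{-10197} = 3 i \sqrt{1133}$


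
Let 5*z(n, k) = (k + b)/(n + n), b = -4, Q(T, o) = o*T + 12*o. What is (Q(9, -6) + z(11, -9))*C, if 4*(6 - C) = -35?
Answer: -818507/440 ≈ -1860.2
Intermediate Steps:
Q(T, o) = 12*o + T*o (Q(T, o) = T*o + 12*o = 12*o + T*o)
z(n, k) = (-4 + k)/(10*n) (z(n, k) = ((k - 4)/(n + n))/5 = ((-4 + k)/((2*n)))/5 = ((-4 + k)*(1/(2*n)))/5 = ((-4 + k)/(2*n))/5 = (-4 + k)/(10*n))
C = 59/4 (C = 6 - ¼*(-35) = 6 + 35/4 = 59/4 ≈ 14.750)
(Q(9, -6) + z(11, -9))*C = (-6*(12 + 9) + (⅒)*(-4 - 9)/11)*(59/4) = (-6*21 + (⅒)*(1/11)*(-13))*(59/4) = (-126 - 13/110)*(59/4) = -13873/110*59/4 = -818507/440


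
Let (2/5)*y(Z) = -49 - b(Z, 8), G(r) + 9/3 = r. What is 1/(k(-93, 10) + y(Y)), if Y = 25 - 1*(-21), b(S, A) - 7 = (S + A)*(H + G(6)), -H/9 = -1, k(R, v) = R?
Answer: -1/1853 ≈ -0.00053967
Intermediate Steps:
G(r) = -3 + r
H = 9 (H = -9*(-1) = 9)
b(S, A) = 7 + 12*A + 12*S (b(S, A) = 7 + (S + A)*(9 + (-3 + 6)) = 7 + (A + S)*(9 + 3) = 7 + (A + S)*12 = 7 + (12*A + 12*S) = 7 + 12*A + 12*S)
Y = 46 (Y = 25 + 21 = 46)
y(Z) = -380 - 30*Z (y(Z) = 5*(-49 - (7 + 12*8 + 12*Z))/2 = 5*(-49 - (7 + 96 + 12*Z))/2 = 5*(-49 - (103 + 12*Z))/2 = 5*(-49 + (-103 - 12*Z))/2 = 5*(-152 - 12*Z)/2 = -380 - 30*Z)
1/(k(-93, 10) + y(Y)) = 1/(-93 + (-380 - 30*46)) = 1/(-93 + (-380 - 1380)) = 1/(-93 - 1760) = 1/(-1853) = -1/1853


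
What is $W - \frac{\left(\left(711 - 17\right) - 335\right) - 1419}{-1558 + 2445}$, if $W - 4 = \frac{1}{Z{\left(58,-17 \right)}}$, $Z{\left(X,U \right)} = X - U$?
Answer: $\frac{346487}{66525} \approx 5.2084$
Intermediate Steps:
$W = \frac{301}{75}$ ($W = 4 + \frac{1}{58 - -17} = 4 + \frac{1}{58 + 17} = 4 + \frac{1}{75} = \frac{301}{75} \approx 4.0133$)
$W - \frac{\left(\left(711 - 17\right) - 335\right) - 1419}{-1558 + 2445} = \frac{301}{75} - \frac{\left(\left(711 - 17\right) - 335\right) - 1419}{-1558 + 2445} = \frac{301}{75} - \frac{\left(694 - 335\right) - 1419}{887} = \frac{301}{75} - \left(359 - 1419\right) \frac{1}{887} = \frac{301}{75} - \left(-1060\right) \frac{1}{887} = \frac{301}{75} - - \frac{1060}{887} = \frac{301}{75} + \frac{1060}{887} = \frac{346487}{66525}$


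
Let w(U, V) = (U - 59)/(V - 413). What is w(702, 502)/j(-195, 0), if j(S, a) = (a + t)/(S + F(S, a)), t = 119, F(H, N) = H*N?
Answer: -125385/10591 ≈ -11.839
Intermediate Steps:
w(U, V) = (-59 + U)/(-413 + V)
j(S, a) = (119 + a)/(S + S*a) (j(S, a) = (a + 119)/(S + S*a) = (119 + a)/(S + S*a))
w(702, 502)/j(-195, 0) = ((-59 + 702)/(-413 + 502))/(((119 + 0)/((-195)*(1 + 0)))) = (643/89)/((-1/195*119/1)) = ((1/89)*643)/((-1/195*1*119)) = 643/(89*(-119/195)) = (643/89)*(-195/119) = -125385/10591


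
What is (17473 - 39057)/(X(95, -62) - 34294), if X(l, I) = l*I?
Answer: 2698/5023 ≈ 0.53713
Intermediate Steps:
X(l, I) = I*l
(17473 - 39057)/(X(95, -62) - 34294) = (17473 - 39057)/(-62*95 - 34294) = -21584/(-5890 - 34294) = -21584/(-40184) = -21584*(-1/40184) = 2698/5023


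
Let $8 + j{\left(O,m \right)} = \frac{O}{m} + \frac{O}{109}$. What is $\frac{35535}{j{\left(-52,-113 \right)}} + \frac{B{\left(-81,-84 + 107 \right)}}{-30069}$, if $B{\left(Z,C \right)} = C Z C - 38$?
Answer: $- \frac{1012038711779}{228394872} \approx -4431.1$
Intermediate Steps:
$B{\left(Z,C \right)} = -38 + Z C^{2}$ ($B{\left(Z,C \right)} = Z C^{2} - 38 = -38 + Z C^{2}$)
$j{\left(O,m \right)} = -8 + \frac{O}{109} + \frac{O}{m}$ ($j{\left(O,m \right)} = -8 + \left(\frac{O}{m} + \frac{O}{109}\right) = -8 + \left(\frac{O}{109} + \frac{O}{m}\right) = -8 + \frac{O}{109} + \frac{O}{m}$)
$\frac{35535}{j{\left(-52,-113 \right)}} + \frac{B{\left(-81,-84 + 107 \right)}}{-30069} = \frac{35535}{-8 + \frac{1}{109} \left(-52\right) - \frac{52}{-113}} + \frac{-38 - 81 \left(-84 + 107\right)^{2}}{-30069} = \frac{35535}{-8 - \frac{52}{109} - - \frac{52}{113}} + \left(-38 - 81 \cdot 23^{2}\right) \left(- \frac{1}{30069}\right) = \frac{35535}{-8 - \frac{52}{109} + \frac{52}{113}} + \left(-38 - 42849\right) \left(- \frac{1}{30069}\right) = \frac{35535}{- \frac{98744}{12317}} + \left(-38 - 42849\right) \left(- \frac{1}{30069}\right) = 35535 \left(- \frac{12317}{98744}\right) - - \frac{3299}{2313} = - \frac{437684595}{98744} + \frac{3299}{2313} = - \frac{1012038711779}{228394872}$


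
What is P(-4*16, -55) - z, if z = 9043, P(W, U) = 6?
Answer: -9037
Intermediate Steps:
P(-4*16, -55) - z = 6 - 1*9043 = 6 - 9043 = -9037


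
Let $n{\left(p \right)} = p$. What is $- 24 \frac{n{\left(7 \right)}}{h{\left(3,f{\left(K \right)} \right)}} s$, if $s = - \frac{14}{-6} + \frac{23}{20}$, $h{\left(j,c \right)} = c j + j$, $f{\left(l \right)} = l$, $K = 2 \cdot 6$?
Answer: $- \frac{2926}{195} \approx -15.005$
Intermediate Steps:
$K = 12$
$h{\left(j,c \right)} = j + c j$
$s = \frac{209}{60}$ ($s = \left(-14\right) \left(- \frac{1}{6}\right) + 23 \cdot \frac{1}{20} = \frac{7}{3} + \frac{23}{20} = \frac{209}{60} \approx 3.4833$)
$- 24 \frac{n{\left(7 \right)}}{h{\left(3,f{\left(K \right)} \right)}} s = - 24 \frac{7}{3 \left(1 + 12\right)} \frac{209}{60} = - 24 \frac{7}{3 \cdot 13} \cdot \frac{209}{60} = - 24 \cdot \frac{7}{39} \cdot \frac{209}{60} = - 24 \cdot 7 \cdot \frac{1}{39} \cdot \frac{209}{60} = \left(-24\right) \frac{7}{39} \cdot \frac{209}{60} = \left(- \frac{56}{13}\right) \frac{209}{60} = - \frac{2926}{195}$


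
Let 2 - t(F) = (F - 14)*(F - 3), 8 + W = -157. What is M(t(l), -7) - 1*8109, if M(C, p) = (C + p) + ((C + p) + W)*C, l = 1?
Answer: -3436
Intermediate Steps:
W = -165 (W = -8 - 157 = -165)
t(F) = 2 - (-14 + F)*(-3 + F) (t(F) = 2 - (F - 14)*(F - 3) = 2 - (-14 + F)*(-3 + F))
M(C, p) = C + p + C*(-165 + C + p) (M(C, p) = (C + p) + ((C + p) - 165)*C = (C + p) + (-165 + C + p)*C = (C + p) + C*(-165 + C + p) = C + p + C*(-165 + C + p))
M(t(l), -7) - 1*8109 = (-7 + (-40 - 1*1**2 + 17*1)**2 - 164*(-40 - 1*1**2 + 17*1) + (-40 - 1*1**2 + 17*1)*(-7)) - 1*8109 = (-7 + (-40 - 1*1 + 17)**2 - 164*(-40 - 1*1 + 17) + (-40 - 1*1 + 17)*(-7)) - 8109 = (-7 + (-40 - 1 + 17)**2 - 164*(-40 - 1 + 17) + (-40 - 1 + 17)*(-7)) - 8109 = (-7 + (-24)**2 - 164*(-24) - 24*(-7)) - 8109 = (-7 + 576 + 3936 + 168) - 8109 = 4673 - 8109 = -3436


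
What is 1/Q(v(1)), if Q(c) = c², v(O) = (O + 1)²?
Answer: 1/16 ≈ 0.062500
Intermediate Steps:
v(O) = (1 + O)²
1/Q(v(1)) = 1/(((1 + 1)²)²) = 1/((2²)²) = 1/(4²) = 1/16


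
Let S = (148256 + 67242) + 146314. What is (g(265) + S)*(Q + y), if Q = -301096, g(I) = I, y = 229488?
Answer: -25927609816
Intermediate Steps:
S = 361812 (S = 215498 + 146314 = 361812)
(g(265) + S)*(Q + y) = (265 + 361812)*(-301096 + 229488) = 362077*(-71608) = -25927609816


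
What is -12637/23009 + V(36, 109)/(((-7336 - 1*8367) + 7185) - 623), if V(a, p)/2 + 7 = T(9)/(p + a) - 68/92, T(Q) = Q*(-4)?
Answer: -384016087211/701434772115 ≈ -0.54747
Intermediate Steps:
T(Q) = -4*Q
V(a, p) = -356/23 - 72/(a + p) (V(a, p) = -14 + 2*((-4*9)/(p + a) - 68/92) = -14 + 2*(-36/(a + p) - 68*1/92) = -14 + 2*(-36/(a + p) - 17/23) = -14 + 2*(-17/23 - 36/(a + p)) = -14 + (-34/23 - 72/(a + p)) = -356/23 - 72/(a + p))
-12637/23009 + V(36, 109)/(((-7336 - 1*8367) + 7185) - 623) = -12637/23009 + (4*(-414 - 89*36 - 89*109)/(23*(36 + 109)))/(((-7336 - 1*8367) + 7185) - 623) = -12637*1/23009 + ((4/23)*(-414 - 3204 - 9701)/145)/(((-7336 - 8367) + 7185) - 623) = -12637/23009 + ((4/23)*(1/145)*(-13319))/((-15703 + 7185) - 623) = -12637/23009 - 53276/(3335*(-8518 - 623)) = -12637/23009 - 53276/3335/(-9141) = -12637/23009 - 53276/3335*(-1/9141) = -12637/23009 + 53276/30485235 = -384016087211/701434772115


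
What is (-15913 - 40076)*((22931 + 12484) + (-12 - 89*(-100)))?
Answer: -2480480667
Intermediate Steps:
(-15913 - 40076)*((22931 + 12484) + (-12 - 89*(-100))) = -55989*(35415 + (-12 + 8900)) = -55989*(35415 + 8888) = -55989*44303 = -2480480667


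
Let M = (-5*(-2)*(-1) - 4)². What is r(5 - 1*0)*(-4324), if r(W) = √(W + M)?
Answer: -4324*√201 ≈ -61303.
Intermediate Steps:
M = 196 (M = (10*(-1) - 4)² = (-10 - 4)² = (-14)² = 196)
r(W) = √(196 + W) (r(W) = √(W + 196) = √(196 + W))
r(5 - 1*0)*(-4324) = √(196 + (5 - 1*0))*(-4324) = √(196 + (5 + 0))*(-4324) = √(196 + 5)*(-4324) = √201*(-4324) = -4324*√201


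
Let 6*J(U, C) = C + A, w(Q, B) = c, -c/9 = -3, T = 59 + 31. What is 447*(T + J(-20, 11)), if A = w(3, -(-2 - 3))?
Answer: 43061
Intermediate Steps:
T = 90
c = 27 (c = -9*(-3) = 27)
w(Q, B) = 27
A = 27
J(U, C) = 9/2 + C/6 (J(U, C) = (C + 27)/6 = (27 + C)/6 = 9/2 + C/6)
447*(T + J(-20, 11)) = 447*(90 + (9/2 + (⅙)*11)) = 447*(90 + (9/2 + 11/6)) = 447*(90 + 19/3) = 447*(289/3) = 43061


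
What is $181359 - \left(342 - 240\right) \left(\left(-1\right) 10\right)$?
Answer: $182379$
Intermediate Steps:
$181359 - \left(342 - 240\right) \left(\left(-1\right) 10\right) = 181359 - 102 \left(-10\right) = 181359 - -1020 = 181359 + 1020 = 182379$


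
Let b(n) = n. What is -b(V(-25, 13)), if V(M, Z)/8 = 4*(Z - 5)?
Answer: -256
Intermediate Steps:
V(M, Z) = -160 + 32*Z (V(M, Z) = 8*(4*(Z - 5)) = 8*(4*(-5 + Z)) = 8*(-20 + 4*Z) = -160 + 32*Z)
-b(V(-25, 13)) = -(-160 + 32*13) = -(-160 + 416) = -1*256 = -256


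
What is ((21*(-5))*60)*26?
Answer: -163800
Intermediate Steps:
((21*(-5))*60)*26 = -105*60*26 = -6300*26 = -163800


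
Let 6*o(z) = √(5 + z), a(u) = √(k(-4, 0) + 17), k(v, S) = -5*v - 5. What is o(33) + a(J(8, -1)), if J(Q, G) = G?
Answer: 4*√2 + √38/6 ≈ 6.6843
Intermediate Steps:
k(v, S) = -5 - 5*v
a(u) = 4*√2 (a(u) = √((-5 - 5*(-4)) + 17) = √((-5 + 20) + 17) = √(15 + 17) = √32 = 4*√2)
o(z) = √(5 + z)/6
o(33) + a(J(8, -1)) = √(5 + 33)/6 + 4*√2 = √38/6 + 4*√2 = 4*√2 + √38/6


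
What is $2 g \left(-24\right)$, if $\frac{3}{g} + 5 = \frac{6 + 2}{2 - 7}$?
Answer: $\frac{240}{11} \approx 21.818$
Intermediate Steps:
$g = - \frac{5}{11}$ ($g = \frac{3}{-5 + \frac{6 + 2}{2 - 7}} = \frac{3}{-5 + \frac{8}{-5}} = \frac{3}{-5 + 8 \left(- \frac{1}{5}\right)} = \frac{3}{-5 - \frac{8}{5}} = \frac{3}{- \frac{33}{5}} = 3 \left(- \frac{5}{33}\right) = - \frac{5}{11} \approx -0.45455$)
$2 g \left(-24\right) = 2 \left(- \frac{5}{11}\right) \left(-24\right) = \left(- \frac{10}{11}\right) \left(-24\right) = \frac{240}{11}$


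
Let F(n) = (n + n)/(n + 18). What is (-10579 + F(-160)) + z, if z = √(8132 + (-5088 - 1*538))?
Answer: -750949/71 + √2506 ≈ -10527.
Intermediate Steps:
F(n) = 2*n/(18 + n) (F(n) = (2*n)/(18 + n) = 2*n/(18 + n))
z = √2506 (z = √(8132 + (-5088 - 538)) = √(8132 - 5626) = √2506 ≈ 50.060)
(-10579 + F(-160)) + z = (-10579 + 2*(-160)/(18 - 160)) + √2506 = (-10579 + 2*(-160)/(-142)) + √2506 = (-10579 + 2*(-160)*(-1/142)) + √2506 = (-10579 + 160/71) + √2506 = -750949/71 + √2506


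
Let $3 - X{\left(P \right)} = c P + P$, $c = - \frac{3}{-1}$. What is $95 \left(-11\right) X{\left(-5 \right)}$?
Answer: $-24035$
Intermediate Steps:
$c = 3$ ($c = \left(-3\right) \left(-1\right) = 3$)
$X{\left(P \right)} = 3 - 4 P$ ($X{\left(P \right)} = 3 - \left(3 P + P\right) = 3 - 4 P$)
$95 \left(-11\right) X{\left(-5 \right)} = 95 \left(-11\right) \left(3 - -20\right) = - 1045 \left(3 + 20\right) = \left(-1045\right) 23 = -24035$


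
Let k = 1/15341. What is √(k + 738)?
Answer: √328328111/667 ≈ 27.166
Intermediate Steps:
k = 1/15341 ≈ 6.5185e-5
√(k + 738) = √(1/15341 + 738) = √(11321659/15341) = √328328111/667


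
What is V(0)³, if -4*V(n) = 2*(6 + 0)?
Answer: -27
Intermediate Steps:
V(n) = -3 (V(n) = -(6 + 0)/2 = -6/2 = -¼*12 = -3)
V(0)³ = (-3)³ = -27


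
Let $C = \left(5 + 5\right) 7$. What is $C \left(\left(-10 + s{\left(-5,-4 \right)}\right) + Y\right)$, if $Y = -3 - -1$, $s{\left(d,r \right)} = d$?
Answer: $-1190$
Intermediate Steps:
$C = 70$ ($C = 10 \cdot 7 = 70$)
$Y = -2$ ($Y = -3 + 1 = -2$)
$C \left(\left(-10 + s{\left(-5,-4 \right)}\right) + Y\right) = 70 \left(\left(-10 - 5\right) - 2\right) = 70 \left(-15 - 2\right) = 70 \left(-17\right) = -1190$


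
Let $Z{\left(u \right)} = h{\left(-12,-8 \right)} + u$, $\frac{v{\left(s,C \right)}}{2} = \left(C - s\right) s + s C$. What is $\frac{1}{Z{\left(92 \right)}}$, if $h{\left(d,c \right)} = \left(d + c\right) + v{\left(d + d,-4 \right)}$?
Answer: $- \frac{1}{696} \approx -0.0014368$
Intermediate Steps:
$v{\left(s,C \right)} = 2 C s + 2 s \left(C - s\right)$ ($v{\left(s,C \right)} = 2 \left(\left(C - s\right) s + s C\right) = 2 \left(s \left(C - s\right) + C s\right) = 2 \left(C s + s \left(C - s\right)\right) = 2 C s + 2 s \left(C - s\right)$)
$h{\left(d,c \right)} = c + d + 4 d \left(-8 - 2 d\right)$ ($h{\left(d,c \right)} = \left(d + c\right) + 2 \left(d + d\right) \left(- (d + d) + 2 \left(-4\right)\right) = \left(c + d\right) + 2 \cdot 2 d \left(- 2 d - 8\right) = \left(c + d\right) + 2 \cdot 2 d \left(-8 - 2 d\right) = \left(c + d\right) + 4 d \left(-8 - 2 d\right) = c + d + 4 d \left(-8 - 2 d\right)$)
$Z{\left(u \right)} = -788 + u$ ($Z{\left(u \right)} = \left(-8 - 12 - - 96 \left(4 - 12\right)\right) + u = \left(-8 - 12 - \left(-96\right) \left(-8\right)\right) + u = \left(-8 - 12 - 768\right) + u = -788 + u$)
$\frac{1}{Z{\left(92 \right)}} = \frac{1}{-788 + 92} = \frac{1}{-696} = - \frac{1}{696}$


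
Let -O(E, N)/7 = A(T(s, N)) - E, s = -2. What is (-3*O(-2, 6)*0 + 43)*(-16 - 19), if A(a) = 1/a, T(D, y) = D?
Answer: -1505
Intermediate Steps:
A(a) = 1/a
O(E, N) = 7/2 + 7*E (O(E, N) = -7*(1/(-2) - E) = -7*(-½ - E) = 7/2 + 7*E)
(-3*O(-2, 6)*0 + 43)*(-16 - 19) = (-3*(7/2 + 7*(-2))*0 + 43)*(-16 - 19) = (-3*(7/2 - 14)*0 + 43)*(-35) = (-3*(-21/2)*0 + 43)*(-35) = ((63/2)*0 + 43)*(-35) = (0 + 43)*(-35) = 43*(-35) = -1505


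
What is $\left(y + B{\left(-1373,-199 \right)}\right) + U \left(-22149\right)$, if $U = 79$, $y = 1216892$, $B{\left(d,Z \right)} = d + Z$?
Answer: $-534451$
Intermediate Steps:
$B{\left(d,Z \right)} = Z + d$
$\left(y + B{\left(-1373,-199 \right)}\right) + U \left(-22149\right) = \left(1216892 - 1572\right) + 79 \left(-22149\right) = \left(1216892 - 1572\right) - 1749771 = 1215320 - 1749771 = -534451$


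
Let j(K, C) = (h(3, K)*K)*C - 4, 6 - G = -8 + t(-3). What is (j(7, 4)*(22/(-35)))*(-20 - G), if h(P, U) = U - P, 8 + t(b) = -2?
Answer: 104544/35 ≈ 2987.0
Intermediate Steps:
t(b) = -10 (t(b) = -8 - 2 = -10)
G = 24 (G = 6 - (-8 - 10) = 6 - 1*(-18) = 6 + 18 = 24)
j(K, C) = -4 + C*K*(-3 + K) (j(K, C) = ((K - 1*3)*K)*C - 4 = ((K - 3)*K)*C - 4 = ((-3 + K)*K)*C - 4 = (K*(-3 + K))*C - 4 = C*K*(-3 + K) - 4 = -4 + C*K*(-3 + K))
(j(7, 4)*(22/(-35)))*(-20 - G) = ((-4 + 4*7*(-3 + 7))*(22/(-35)))*(-20 - 1*24) = ((-4 + 4*7*4)*(22*(-1/35)))*(-20 - 24) = ((-4 + 112)*(-22/35))*(-44) = (108*(-22/35))*(-44) = -2376/35*(-44) = 104544/35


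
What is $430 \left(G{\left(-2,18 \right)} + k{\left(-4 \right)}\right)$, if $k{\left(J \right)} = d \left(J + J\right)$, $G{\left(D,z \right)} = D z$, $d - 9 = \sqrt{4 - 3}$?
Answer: $-49880$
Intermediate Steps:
$d = 10$ ($d = 9 + \sqrt{4 - 3} = 9 + \sqrt{1} = 9 + 1 = 10$)
$k{\left(J \right)} = 20 J$ ($k{\left(J \right)} = 10 \left(J + J\right) = 10 \cdot 2 J = 20 J$)
$430 \left(G{\left(-2,18 \right)} + k{\left(-4 \right)}\right) = 430 \left(\left(-2\right) 18 + 20 \left(-4\right)\right) = 430 \left(-36 - 80\right) = 430 \left(-116\right) = -49880$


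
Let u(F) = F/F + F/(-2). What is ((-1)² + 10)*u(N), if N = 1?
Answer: 11/2 ≈ 5.5000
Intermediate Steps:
u(F) = 1 - F/2 (u(F) = 1 + F*(-½) = 1 - F/2)
((-1)² + 10)*u(N) = ((-1)² + 10)*(1 - ½*1) = (1 + 10)*(1 - ½) = 11*(½) = 11/2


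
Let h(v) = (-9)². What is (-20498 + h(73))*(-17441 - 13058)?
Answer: 622698083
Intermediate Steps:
h(v) = 81
(-20498 + h(73))*(-17441 - 13058) = (-20498 + 81)*(-17441 - 13058) = -20417*(-30499) = 622698083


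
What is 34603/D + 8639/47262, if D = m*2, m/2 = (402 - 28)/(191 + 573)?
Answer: 78091491328/4418997 ≈ 17672.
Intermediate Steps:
m = 187/191 (m = 2*((402 - 28)/(191 + 573)) = 2*(374/764) = 2*(374*(1/764)) = 2*(187/382) = 187/191 ≈ 0.97906)
D = 374/191 (D = (187/191)*2 = 374/191 ≈ 1.9581)
34603/D + 8639/47262 = 34603/(374/191) + 8639/47262 = 34603*(191/374) + 8639*(1/47262) = 6609173/374 + 8639/47262 = 78091491328/4418997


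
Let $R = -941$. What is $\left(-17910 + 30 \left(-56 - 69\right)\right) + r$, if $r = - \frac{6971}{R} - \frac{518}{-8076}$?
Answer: $- \frac{82274365663}{3799758} \approx -21653.0$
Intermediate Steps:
$r = \frac{28392617}{3799758}$ ($r = - \frac{6971}{-941} - \frac{518}{-8076} = \left(-6971\right) \left(- \frac{1}{941}\right) - - \frac{259}{4038} = \frac{6971}{941} + \frac{259}{4038} = \frac{28392617}{3799758} \approx 7.4722$)
$\left(-17910 + 30 \left(-56 - 69\right)\right) + r = \left(-17910 + 30 \left(-56 - 69\right)\right) + \frac{28392617}{3799758} = \left(-17910 + 30 \left(-125\right)\right) + \frac{28392617}{3799758} = \left(-17910 - 3750\right) + \frac{28392617}{3799758} = -21660 + \frac{28392617}{3799758} = - \frac{82274365663}{3799758}$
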